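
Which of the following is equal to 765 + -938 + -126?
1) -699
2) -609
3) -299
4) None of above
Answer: 3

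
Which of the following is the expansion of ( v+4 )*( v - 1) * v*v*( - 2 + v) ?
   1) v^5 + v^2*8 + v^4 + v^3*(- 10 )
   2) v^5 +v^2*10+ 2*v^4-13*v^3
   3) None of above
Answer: 1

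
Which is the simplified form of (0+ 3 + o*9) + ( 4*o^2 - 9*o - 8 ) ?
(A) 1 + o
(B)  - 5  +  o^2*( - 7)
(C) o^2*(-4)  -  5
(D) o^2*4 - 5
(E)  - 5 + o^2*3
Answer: D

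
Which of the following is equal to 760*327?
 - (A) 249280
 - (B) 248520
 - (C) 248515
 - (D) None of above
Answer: B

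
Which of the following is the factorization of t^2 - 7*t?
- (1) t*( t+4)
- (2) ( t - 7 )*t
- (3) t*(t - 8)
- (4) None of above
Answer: 2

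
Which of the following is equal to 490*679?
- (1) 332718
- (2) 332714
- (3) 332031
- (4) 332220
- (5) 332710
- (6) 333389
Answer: 5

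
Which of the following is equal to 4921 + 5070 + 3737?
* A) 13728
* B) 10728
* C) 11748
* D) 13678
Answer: A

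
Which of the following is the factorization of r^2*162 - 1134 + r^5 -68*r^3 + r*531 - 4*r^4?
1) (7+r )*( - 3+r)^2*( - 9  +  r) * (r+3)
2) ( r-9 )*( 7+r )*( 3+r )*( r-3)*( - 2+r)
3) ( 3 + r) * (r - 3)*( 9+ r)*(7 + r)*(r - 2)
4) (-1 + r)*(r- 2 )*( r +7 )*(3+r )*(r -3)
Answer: 2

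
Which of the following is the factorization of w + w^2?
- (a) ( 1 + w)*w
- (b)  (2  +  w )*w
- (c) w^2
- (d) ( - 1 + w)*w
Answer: a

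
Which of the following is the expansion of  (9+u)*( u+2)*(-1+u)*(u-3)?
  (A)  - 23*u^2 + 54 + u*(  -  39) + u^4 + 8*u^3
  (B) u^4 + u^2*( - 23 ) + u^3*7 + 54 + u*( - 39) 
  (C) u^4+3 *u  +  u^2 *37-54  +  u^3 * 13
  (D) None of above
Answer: B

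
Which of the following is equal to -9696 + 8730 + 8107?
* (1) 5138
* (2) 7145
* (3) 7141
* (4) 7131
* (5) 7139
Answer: 3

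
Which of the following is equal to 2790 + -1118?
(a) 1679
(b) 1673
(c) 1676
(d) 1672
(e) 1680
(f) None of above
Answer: d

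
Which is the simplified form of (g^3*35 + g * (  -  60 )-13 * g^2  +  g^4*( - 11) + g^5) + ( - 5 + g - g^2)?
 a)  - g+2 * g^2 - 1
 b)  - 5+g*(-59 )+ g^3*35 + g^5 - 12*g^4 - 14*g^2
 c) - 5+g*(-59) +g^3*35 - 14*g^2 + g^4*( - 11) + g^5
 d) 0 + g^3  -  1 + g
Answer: c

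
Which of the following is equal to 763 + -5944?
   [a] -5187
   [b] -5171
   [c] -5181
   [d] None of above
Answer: c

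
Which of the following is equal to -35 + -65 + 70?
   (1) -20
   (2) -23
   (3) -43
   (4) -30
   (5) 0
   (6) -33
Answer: 4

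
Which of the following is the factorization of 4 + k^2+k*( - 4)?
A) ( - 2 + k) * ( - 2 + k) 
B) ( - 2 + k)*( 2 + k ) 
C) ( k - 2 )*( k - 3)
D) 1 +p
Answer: A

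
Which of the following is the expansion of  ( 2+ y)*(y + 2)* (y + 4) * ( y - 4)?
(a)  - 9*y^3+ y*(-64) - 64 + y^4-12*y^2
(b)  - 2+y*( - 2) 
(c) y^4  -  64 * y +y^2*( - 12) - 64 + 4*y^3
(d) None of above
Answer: c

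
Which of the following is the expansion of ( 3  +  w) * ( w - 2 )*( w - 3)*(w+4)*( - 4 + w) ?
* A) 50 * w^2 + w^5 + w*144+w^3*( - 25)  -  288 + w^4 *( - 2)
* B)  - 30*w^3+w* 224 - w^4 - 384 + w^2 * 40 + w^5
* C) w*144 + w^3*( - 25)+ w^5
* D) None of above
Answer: A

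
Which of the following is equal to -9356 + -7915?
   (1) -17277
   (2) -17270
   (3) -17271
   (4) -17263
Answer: 3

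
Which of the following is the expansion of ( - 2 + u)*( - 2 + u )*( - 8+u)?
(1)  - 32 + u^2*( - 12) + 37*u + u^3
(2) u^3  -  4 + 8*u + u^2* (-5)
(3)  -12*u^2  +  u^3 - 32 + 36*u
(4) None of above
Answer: 3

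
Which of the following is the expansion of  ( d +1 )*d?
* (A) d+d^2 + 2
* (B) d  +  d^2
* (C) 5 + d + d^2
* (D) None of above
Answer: B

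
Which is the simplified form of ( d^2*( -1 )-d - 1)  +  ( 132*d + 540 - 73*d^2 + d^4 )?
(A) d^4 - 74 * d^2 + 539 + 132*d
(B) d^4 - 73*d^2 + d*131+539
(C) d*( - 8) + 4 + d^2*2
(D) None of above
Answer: D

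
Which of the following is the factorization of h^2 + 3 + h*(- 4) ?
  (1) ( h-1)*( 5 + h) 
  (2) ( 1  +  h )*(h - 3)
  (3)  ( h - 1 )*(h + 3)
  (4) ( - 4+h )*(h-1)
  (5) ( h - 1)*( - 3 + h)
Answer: 5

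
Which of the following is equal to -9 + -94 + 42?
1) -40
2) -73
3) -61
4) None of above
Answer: 3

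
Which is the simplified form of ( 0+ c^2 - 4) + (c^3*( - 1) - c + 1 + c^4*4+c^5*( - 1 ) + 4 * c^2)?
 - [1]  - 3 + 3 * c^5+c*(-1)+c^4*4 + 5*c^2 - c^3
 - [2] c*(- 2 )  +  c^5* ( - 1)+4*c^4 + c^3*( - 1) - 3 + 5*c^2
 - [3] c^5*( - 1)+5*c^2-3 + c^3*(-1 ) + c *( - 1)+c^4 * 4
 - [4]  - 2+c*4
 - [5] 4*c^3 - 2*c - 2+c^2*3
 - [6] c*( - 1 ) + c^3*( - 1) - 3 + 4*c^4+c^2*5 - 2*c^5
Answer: 3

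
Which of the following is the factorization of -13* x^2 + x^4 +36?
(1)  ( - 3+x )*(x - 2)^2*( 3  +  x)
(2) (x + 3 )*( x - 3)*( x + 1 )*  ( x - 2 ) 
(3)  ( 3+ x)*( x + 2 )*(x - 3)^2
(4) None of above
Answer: 4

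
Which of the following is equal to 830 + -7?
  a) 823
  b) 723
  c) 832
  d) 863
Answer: a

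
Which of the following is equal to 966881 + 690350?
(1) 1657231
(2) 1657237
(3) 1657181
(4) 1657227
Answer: 1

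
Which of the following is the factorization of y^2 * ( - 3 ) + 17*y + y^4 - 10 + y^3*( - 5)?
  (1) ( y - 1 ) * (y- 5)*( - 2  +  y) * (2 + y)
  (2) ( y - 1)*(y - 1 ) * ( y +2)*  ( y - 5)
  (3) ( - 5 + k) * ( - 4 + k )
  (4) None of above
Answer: 2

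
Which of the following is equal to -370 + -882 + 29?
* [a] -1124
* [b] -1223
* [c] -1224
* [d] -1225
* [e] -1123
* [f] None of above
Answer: b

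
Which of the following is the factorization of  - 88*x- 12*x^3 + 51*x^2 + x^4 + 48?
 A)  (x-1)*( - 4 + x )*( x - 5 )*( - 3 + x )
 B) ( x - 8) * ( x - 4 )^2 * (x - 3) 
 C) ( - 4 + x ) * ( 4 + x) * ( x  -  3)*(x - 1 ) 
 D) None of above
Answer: D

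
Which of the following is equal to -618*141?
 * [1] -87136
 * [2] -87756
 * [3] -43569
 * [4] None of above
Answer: 4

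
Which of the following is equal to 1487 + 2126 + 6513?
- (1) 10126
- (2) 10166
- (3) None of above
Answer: 1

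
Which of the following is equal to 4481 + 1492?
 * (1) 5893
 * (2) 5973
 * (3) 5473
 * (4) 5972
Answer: 2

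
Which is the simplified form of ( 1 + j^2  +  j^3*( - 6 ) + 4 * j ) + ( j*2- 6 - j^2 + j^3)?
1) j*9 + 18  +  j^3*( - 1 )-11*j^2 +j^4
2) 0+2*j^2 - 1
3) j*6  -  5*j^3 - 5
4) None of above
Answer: 3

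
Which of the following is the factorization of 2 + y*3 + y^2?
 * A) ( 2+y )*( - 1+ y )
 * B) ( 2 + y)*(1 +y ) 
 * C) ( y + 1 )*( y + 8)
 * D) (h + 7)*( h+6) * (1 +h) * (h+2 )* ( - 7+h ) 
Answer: B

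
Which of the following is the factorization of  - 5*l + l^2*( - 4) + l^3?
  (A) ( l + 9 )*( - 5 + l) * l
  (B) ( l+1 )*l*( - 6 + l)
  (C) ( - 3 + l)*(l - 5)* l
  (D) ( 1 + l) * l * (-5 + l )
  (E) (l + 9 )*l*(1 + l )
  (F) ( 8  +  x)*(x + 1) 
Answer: D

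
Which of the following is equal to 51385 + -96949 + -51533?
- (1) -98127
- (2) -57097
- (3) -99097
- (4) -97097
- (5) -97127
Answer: 4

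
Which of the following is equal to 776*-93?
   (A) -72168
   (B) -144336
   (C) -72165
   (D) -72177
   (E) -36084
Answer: A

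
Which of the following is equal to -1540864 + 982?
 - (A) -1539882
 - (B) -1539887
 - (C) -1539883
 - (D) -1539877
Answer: A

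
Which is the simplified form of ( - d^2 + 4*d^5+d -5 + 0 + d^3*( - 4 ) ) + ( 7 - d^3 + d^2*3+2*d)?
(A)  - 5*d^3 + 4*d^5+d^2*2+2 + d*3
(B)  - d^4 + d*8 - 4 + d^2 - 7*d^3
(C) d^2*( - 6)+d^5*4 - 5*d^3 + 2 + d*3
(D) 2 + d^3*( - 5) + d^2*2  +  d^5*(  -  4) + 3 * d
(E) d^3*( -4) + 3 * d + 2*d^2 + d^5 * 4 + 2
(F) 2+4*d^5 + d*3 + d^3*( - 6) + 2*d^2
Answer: A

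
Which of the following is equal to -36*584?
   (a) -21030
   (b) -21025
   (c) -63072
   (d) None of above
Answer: d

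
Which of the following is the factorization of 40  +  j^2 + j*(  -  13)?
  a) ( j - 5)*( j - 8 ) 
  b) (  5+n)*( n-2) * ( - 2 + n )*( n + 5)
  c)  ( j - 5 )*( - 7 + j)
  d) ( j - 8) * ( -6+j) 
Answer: a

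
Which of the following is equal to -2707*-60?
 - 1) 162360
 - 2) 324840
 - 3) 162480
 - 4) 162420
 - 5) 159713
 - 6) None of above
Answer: 4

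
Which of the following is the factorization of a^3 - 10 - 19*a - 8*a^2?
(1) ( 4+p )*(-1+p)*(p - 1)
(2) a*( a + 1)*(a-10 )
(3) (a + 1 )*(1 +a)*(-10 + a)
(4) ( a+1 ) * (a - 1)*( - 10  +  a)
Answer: 3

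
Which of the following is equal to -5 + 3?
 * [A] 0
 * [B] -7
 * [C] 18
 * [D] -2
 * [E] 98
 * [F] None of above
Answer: D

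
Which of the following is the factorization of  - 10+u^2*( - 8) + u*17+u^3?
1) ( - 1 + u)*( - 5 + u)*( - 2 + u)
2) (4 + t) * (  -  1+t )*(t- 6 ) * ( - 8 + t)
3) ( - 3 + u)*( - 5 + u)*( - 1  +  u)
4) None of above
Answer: 1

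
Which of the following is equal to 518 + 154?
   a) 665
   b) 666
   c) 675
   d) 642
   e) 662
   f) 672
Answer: f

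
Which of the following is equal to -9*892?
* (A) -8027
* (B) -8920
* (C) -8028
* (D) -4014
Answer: C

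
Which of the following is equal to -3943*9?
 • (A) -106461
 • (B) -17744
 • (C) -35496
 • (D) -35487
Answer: D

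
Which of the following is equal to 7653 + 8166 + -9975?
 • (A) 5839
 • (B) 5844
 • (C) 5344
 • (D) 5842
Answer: B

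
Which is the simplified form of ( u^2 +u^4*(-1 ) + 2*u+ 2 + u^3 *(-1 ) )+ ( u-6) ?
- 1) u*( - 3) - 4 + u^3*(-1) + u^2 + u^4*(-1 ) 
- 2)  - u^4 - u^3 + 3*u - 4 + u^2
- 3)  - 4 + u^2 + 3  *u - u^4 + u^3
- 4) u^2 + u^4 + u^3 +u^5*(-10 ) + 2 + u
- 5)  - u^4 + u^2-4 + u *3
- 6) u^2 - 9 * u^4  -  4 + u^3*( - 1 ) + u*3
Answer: 2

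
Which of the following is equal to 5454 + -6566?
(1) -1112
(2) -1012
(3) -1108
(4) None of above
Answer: 1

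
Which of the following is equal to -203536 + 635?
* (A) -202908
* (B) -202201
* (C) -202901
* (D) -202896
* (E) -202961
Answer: C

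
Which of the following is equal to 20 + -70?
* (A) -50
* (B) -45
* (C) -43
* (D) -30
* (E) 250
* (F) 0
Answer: A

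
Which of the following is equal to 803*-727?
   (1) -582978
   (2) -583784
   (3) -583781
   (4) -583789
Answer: 3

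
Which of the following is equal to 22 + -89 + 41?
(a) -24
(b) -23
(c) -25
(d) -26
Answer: d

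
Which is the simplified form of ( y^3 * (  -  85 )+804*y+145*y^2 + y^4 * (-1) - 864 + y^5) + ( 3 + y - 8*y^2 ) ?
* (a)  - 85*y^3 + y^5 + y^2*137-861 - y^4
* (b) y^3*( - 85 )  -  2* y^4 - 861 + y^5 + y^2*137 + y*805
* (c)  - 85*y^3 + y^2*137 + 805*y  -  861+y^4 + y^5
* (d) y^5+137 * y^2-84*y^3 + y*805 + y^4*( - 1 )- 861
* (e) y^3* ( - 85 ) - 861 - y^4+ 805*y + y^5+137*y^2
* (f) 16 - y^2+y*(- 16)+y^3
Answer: e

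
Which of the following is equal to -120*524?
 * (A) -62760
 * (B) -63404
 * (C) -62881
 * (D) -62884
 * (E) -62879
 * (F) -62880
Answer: F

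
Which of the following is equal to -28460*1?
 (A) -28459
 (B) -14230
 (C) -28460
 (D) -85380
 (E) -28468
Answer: C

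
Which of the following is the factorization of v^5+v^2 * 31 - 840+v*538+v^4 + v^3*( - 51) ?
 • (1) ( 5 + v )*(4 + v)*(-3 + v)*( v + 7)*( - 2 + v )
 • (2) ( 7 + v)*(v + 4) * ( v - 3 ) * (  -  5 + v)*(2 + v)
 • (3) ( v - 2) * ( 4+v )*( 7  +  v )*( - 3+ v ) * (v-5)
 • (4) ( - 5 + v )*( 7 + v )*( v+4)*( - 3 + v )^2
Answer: 3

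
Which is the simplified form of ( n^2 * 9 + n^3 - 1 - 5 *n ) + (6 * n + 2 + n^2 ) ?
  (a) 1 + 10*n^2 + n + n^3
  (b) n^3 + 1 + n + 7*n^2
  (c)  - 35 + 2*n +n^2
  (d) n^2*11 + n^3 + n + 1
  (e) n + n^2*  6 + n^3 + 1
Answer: a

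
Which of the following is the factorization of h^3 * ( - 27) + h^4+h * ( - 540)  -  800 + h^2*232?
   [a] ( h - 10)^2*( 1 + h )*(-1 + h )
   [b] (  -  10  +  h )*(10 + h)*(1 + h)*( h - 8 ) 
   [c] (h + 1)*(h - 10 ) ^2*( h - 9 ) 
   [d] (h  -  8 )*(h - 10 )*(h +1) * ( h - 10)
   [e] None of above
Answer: d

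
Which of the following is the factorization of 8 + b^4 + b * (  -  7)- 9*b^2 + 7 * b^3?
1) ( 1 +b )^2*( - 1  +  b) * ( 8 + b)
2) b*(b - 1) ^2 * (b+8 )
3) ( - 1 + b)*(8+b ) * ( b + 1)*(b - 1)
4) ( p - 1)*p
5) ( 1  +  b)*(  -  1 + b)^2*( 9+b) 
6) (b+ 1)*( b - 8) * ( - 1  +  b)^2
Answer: 3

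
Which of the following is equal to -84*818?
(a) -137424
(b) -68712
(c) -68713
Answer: b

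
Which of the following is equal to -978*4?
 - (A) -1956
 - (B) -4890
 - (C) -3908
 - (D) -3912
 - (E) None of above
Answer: D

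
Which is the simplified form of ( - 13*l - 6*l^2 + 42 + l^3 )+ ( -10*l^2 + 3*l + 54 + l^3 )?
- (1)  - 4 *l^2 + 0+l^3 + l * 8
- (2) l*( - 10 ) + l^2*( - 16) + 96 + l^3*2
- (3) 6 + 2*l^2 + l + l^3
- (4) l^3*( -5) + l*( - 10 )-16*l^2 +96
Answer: 2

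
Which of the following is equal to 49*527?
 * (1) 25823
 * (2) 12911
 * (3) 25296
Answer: 1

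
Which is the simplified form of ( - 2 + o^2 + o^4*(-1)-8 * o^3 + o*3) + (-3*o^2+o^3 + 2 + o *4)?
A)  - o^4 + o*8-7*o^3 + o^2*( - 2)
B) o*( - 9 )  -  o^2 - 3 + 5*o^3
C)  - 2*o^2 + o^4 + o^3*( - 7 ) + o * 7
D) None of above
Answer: D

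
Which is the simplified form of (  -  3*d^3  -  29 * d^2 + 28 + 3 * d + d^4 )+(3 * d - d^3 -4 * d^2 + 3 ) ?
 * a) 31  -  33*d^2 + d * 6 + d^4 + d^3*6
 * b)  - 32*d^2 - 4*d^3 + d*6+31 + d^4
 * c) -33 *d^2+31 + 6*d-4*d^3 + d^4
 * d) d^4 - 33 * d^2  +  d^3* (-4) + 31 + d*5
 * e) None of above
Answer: c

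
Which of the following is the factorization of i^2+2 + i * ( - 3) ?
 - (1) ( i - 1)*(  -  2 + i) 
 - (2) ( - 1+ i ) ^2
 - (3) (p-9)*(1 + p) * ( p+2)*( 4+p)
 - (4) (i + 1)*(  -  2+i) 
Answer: 1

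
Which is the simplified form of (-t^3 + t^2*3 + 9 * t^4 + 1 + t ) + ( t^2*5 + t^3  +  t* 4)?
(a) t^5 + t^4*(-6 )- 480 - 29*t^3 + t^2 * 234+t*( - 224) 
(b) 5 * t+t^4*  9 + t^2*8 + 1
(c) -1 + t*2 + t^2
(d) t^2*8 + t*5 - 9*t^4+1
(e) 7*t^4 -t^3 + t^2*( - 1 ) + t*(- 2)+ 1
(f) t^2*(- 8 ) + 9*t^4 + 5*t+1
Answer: b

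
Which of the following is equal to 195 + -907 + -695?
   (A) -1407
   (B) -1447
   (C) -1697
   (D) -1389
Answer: A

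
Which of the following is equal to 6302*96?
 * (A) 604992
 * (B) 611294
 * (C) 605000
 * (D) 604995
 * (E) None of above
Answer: A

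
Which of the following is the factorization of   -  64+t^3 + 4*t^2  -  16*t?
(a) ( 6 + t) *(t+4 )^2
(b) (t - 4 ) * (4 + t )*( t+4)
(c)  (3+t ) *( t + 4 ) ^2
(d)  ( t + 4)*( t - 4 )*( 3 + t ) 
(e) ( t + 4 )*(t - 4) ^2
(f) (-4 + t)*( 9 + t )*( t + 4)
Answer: b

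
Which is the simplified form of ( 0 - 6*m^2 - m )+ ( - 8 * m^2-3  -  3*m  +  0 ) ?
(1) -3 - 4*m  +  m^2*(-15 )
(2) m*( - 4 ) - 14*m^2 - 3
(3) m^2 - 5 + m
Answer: 2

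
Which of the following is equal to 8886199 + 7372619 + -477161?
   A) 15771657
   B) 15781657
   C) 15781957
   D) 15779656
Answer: B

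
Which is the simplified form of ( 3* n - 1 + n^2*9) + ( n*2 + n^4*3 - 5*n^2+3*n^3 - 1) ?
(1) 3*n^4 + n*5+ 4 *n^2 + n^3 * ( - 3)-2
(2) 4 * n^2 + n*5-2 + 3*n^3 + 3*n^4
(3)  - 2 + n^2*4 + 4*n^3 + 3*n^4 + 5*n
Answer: 2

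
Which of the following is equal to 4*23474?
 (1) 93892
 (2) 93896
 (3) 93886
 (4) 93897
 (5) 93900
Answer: 2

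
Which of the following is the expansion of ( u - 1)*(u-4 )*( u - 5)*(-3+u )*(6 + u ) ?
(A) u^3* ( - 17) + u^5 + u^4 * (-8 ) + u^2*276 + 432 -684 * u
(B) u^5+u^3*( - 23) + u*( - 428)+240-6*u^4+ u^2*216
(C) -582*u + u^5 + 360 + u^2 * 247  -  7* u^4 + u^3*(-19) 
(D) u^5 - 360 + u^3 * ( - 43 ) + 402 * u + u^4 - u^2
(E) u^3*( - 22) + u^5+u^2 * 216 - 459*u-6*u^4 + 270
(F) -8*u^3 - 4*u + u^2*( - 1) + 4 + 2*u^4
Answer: C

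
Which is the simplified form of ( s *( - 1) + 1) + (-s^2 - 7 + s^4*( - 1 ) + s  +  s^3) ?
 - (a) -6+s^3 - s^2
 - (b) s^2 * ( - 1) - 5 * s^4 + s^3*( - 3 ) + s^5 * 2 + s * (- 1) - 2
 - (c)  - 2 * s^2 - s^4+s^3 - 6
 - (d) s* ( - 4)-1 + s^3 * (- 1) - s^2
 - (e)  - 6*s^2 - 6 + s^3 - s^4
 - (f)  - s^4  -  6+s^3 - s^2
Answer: f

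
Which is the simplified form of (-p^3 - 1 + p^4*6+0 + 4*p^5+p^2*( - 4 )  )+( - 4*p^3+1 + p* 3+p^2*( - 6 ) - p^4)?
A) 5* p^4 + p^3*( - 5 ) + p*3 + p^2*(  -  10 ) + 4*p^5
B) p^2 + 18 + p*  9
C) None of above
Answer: A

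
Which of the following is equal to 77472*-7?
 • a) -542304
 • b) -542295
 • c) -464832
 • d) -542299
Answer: a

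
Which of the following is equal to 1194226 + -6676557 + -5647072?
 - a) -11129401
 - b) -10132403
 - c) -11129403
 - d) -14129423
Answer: c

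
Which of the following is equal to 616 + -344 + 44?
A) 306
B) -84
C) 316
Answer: C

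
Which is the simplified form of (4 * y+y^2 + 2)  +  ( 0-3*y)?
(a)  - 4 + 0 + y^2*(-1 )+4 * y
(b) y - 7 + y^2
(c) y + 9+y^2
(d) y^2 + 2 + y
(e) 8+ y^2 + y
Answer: d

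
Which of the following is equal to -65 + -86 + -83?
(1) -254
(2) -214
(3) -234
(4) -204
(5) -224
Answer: 3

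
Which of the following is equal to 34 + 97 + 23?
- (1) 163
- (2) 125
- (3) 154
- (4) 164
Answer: 3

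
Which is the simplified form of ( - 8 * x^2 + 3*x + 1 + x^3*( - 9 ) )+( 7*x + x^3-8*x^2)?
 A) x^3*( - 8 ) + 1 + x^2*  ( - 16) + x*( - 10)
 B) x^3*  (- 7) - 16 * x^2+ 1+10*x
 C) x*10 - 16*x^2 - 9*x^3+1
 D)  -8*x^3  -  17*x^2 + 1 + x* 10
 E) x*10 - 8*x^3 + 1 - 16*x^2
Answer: E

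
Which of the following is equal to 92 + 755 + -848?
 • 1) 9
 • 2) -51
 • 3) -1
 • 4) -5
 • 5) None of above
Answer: 3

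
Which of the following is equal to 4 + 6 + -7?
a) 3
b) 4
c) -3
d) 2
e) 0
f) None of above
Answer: a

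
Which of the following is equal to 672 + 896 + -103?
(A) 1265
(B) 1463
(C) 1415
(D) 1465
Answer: D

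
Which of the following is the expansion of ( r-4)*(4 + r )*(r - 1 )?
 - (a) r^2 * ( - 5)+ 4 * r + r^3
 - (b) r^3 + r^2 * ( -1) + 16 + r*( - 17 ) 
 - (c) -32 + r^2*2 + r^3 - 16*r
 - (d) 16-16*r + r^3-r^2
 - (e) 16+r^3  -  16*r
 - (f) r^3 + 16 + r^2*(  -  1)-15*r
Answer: d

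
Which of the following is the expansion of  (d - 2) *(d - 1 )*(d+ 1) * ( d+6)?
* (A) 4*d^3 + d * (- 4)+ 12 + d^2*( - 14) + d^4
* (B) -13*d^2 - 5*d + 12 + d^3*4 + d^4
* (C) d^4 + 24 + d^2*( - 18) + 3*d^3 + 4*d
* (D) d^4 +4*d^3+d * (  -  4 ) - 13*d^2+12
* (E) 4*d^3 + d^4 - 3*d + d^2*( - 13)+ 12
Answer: D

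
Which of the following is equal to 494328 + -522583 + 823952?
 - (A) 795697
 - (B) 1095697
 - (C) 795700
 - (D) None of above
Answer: A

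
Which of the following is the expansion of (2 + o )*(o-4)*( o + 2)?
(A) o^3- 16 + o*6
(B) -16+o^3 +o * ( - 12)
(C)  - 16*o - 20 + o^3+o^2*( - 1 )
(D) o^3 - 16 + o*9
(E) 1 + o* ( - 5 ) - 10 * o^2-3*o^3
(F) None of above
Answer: B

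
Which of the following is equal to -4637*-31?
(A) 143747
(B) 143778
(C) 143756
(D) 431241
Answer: A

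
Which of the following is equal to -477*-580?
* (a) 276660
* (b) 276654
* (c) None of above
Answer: a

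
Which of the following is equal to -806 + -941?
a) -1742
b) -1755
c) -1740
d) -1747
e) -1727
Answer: d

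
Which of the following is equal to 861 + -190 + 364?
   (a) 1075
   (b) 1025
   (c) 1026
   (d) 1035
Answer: d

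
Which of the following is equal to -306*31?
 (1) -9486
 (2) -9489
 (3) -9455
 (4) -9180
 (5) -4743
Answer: 1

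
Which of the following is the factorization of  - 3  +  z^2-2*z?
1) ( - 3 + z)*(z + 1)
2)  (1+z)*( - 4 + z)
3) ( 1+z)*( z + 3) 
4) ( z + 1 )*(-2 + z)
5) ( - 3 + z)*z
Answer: 1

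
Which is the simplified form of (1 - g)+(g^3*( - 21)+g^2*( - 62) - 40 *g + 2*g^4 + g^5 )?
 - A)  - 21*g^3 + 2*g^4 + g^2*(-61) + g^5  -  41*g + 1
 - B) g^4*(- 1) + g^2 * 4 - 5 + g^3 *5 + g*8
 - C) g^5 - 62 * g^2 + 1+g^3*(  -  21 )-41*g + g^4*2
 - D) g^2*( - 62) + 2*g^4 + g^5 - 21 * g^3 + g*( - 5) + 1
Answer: C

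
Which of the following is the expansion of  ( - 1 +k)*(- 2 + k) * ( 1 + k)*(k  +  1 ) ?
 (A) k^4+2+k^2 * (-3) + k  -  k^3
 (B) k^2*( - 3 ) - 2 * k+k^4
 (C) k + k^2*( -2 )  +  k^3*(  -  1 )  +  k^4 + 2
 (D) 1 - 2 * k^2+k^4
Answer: A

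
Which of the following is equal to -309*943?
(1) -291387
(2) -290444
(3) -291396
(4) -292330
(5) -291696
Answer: 1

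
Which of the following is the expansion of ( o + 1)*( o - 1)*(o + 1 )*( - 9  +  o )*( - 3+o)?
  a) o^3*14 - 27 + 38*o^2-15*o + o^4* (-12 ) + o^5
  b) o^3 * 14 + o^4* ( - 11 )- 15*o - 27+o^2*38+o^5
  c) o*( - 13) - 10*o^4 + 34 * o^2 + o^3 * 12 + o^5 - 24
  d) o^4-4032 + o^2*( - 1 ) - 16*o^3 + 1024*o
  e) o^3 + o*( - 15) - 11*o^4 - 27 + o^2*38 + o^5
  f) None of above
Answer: b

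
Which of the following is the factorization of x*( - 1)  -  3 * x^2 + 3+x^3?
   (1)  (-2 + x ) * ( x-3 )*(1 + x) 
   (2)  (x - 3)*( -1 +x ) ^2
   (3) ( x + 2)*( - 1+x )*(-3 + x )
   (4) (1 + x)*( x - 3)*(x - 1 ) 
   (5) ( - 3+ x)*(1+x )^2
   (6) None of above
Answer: 4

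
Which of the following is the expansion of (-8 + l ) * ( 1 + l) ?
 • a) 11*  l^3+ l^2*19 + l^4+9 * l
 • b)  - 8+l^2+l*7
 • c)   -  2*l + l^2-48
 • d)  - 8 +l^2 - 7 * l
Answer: d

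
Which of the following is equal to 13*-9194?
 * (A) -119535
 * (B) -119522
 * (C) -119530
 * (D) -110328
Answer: B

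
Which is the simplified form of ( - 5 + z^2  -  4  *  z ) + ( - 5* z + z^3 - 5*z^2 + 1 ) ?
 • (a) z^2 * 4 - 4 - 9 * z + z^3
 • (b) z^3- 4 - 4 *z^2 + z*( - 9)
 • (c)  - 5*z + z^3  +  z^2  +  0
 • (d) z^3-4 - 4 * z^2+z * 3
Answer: b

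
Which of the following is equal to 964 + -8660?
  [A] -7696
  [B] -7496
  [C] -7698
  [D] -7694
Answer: A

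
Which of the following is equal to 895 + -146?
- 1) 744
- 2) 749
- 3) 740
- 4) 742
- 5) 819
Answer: 2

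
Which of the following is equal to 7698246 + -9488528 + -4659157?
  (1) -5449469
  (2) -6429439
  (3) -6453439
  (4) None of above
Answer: 4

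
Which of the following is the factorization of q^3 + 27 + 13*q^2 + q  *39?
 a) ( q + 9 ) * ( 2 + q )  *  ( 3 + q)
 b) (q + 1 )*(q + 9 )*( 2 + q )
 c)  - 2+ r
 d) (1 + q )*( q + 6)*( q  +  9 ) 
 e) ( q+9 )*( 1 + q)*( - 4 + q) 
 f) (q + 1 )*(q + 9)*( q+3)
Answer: f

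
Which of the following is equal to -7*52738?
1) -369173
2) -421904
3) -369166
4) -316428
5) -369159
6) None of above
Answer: 3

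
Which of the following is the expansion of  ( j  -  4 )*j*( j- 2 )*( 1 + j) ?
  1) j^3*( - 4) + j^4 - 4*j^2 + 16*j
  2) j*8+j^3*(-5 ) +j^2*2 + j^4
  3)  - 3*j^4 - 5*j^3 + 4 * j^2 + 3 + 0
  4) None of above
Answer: 2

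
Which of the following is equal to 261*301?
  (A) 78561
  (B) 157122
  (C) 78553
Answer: A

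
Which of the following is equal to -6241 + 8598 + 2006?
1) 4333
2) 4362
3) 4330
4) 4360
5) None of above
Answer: 5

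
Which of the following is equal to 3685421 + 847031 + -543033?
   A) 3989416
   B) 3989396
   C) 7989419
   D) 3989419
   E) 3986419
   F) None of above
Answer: D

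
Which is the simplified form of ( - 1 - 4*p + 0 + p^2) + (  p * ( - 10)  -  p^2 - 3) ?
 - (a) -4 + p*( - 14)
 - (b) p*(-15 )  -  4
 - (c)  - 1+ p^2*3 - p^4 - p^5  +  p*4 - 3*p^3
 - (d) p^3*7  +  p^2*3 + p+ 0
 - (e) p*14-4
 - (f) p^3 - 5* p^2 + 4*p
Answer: a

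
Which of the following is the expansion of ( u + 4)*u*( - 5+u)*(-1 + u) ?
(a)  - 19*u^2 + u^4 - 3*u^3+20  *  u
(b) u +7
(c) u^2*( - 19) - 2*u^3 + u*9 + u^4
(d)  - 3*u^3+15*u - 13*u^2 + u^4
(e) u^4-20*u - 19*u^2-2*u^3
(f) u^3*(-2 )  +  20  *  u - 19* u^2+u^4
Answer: f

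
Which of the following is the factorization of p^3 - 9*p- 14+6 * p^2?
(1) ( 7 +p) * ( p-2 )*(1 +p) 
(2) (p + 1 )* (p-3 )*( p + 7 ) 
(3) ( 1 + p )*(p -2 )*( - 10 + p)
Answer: 1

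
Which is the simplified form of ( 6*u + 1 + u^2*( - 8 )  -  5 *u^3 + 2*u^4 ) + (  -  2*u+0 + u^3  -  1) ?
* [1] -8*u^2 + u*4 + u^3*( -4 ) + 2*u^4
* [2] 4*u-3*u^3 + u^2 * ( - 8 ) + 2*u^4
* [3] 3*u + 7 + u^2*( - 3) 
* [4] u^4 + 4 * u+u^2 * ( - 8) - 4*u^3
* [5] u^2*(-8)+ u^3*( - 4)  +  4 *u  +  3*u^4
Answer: 1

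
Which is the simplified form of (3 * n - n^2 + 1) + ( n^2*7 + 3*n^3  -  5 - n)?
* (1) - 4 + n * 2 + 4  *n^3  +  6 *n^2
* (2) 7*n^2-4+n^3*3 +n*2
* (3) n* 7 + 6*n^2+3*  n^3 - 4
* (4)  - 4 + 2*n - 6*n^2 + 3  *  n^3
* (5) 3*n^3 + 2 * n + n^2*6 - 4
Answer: 5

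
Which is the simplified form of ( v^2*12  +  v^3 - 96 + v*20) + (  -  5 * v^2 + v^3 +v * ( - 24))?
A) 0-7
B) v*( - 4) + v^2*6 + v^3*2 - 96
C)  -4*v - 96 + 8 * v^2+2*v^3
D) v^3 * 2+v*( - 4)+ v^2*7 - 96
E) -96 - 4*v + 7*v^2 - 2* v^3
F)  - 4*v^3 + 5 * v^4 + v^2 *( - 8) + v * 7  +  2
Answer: D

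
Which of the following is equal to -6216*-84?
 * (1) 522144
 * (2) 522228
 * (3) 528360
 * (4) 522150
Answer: 1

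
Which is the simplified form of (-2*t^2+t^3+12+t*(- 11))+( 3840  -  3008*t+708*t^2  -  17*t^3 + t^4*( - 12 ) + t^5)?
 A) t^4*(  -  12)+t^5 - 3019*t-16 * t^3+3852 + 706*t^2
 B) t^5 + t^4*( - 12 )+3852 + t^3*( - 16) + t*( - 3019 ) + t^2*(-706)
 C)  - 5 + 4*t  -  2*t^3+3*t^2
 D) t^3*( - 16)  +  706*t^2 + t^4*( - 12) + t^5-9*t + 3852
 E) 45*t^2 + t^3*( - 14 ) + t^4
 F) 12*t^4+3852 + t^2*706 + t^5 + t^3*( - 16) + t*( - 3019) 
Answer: A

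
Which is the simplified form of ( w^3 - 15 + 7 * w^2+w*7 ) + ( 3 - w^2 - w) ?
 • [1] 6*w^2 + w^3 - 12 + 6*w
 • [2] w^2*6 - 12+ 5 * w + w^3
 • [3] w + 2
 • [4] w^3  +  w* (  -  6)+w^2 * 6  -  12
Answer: 1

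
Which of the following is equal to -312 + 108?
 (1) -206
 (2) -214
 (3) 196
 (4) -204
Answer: 4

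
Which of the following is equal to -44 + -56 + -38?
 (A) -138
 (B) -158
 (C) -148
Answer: A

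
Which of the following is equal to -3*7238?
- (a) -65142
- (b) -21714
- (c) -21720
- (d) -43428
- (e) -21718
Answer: b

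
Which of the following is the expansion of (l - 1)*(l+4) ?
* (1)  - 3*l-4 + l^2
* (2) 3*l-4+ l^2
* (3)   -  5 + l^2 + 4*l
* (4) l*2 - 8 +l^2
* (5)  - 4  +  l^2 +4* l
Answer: 2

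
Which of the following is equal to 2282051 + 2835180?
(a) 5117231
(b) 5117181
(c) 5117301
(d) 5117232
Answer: a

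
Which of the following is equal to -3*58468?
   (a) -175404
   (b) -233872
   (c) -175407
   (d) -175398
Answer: a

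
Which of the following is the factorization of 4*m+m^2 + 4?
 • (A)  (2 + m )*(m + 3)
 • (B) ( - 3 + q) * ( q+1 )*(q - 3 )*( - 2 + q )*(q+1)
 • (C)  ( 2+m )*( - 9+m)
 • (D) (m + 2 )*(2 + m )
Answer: D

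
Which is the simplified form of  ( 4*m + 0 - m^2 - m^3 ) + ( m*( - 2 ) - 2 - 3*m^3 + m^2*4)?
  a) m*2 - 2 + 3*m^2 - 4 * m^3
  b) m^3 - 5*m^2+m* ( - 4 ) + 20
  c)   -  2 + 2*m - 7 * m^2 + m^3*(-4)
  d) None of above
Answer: a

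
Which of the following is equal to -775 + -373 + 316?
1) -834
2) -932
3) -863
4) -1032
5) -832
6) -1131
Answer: 5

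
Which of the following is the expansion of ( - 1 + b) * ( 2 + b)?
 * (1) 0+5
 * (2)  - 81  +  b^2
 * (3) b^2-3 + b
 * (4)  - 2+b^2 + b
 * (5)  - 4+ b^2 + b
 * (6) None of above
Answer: 4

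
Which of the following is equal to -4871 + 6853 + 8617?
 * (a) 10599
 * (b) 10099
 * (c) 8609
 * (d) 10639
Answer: a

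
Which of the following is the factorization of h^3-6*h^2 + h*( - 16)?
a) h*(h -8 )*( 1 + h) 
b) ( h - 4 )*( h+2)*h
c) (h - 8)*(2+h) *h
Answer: c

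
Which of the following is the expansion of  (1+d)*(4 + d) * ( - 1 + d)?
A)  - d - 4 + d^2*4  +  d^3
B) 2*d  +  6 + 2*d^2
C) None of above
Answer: A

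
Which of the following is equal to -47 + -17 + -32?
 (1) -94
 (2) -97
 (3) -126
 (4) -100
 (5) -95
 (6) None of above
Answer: 6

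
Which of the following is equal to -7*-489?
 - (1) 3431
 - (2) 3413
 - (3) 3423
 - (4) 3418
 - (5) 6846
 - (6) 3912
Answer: 3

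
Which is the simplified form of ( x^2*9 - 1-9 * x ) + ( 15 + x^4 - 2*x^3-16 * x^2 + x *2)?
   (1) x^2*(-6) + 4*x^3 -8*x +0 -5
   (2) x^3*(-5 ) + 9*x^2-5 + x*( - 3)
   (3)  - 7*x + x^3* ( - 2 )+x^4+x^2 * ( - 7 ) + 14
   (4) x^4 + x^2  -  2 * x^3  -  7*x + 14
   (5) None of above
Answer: 3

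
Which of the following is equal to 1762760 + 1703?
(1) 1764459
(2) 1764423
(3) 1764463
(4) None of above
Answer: 3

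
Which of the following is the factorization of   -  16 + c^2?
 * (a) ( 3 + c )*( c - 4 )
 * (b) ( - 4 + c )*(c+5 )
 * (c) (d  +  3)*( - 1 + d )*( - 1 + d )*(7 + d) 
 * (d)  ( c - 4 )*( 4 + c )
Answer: d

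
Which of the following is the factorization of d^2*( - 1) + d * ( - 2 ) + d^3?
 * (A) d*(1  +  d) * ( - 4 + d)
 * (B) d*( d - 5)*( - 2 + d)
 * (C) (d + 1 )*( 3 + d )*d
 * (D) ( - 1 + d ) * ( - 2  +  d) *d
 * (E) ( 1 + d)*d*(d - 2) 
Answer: E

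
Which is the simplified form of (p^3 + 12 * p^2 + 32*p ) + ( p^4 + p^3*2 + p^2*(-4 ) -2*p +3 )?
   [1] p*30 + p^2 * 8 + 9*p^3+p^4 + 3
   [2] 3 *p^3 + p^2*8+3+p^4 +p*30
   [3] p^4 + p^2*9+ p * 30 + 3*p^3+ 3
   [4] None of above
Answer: 2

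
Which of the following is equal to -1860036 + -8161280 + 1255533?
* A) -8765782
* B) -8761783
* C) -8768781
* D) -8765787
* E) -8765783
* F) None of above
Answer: E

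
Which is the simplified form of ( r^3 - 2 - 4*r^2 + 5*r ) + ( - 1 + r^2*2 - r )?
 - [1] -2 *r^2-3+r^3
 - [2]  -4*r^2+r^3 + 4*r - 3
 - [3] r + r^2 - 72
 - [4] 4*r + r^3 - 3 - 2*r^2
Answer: 4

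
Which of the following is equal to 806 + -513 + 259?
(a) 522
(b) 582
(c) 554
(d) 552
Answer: d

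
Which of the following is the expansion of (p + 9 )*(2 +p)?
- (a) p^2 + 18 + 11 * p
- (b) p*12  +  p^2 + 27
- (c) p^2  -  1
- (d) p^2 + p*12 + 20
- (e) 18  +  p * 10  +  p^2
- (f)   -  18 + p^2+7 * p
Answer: a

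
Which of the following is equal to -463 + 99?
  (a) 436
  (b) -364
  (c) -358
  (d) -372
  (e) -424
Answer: b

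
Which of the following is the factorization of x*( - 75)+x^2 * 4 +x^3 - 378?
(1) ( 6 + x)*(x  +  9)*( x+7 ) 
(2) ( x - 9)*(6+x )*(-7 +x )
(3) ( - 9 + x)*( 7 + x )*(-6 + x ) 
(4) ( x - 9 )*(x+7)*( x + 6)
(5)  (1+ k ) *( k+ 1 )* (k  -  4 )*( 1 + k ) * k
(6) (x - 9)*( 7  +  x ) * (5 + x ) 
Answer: 4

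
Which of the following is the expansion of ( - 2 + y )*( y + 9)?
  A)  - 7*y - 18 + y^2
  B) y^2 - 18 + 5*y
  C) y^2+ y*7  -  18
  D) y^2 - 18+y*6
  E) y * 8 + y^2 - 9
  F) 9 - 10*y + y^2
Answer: C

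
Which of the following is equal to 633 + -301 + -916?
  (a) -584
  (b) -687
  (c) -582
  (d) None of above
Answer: a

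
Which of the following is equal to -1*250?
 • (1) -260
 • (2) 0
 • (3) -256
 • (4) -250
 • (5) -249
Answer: 4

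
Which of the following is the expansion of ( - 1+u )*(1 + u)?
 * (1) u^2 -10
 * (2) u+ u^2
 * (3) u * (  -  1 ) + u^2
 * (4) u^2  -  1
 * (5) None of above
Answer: 4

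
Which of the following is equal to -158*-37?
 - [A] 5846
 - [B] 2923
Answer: A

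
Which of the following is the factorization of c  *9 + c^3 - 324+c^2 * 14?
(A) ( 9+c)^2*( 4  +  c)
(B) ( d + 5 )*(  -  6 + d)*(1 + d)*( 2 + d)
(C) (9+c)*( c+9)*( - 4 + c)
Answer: C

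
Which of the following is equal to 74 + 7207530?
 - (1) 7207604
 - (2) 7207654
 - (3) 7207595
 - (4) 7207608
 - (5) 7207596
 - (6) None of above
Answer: 1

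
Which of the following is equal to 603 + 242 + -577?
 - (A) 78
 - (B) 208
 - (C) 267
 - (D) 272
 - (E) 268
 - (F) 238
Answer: E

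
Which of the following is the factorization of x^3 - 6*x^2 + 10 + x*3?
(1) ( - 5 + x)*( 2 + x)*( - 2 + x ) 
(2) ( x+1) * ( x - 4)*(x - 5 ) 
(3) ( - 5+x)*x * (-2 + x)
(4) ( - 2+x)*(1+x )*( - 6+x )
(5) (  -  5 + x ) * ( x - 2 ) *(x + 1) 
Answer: 5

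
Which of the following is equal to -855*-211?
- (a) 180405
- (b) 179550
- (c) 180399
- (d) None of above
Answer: a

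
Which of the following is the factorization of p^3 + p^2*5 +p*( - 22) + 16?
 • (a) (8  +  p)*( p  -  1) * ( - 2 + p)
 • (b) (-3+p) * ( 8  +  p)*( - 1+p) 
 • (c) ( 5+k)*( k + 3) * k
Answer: a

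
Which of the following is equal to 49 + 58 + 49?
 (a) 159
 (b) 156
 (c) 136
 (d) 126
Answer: b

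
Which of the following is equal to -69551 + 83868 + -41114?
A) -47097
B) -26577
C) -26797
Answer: C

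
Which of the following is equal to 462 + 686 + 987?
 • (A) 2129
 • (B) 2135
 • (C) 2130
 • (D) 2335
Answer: B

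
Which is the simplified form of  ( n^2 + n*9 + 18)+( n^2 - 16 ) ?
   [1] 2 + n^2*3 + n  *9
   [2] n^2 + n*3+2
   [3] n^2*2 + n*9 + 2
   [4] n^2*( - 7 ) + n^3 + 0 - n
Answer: 3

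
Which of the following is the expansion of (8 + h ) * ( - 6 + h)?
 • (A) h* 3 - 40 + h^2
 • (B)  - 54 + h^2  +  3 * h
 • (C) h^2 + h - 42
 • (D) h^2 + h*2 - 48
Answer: D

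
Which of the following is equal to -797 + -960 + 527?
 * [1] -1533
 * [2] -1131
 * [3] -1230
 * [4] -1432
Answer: 3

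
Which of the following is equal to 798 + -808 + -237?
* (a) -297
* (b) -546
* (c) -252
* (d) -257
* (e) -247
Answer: e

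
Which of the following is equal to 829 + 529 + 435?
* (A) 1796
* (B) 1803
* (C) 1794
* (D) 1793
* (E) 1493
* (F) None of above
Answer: D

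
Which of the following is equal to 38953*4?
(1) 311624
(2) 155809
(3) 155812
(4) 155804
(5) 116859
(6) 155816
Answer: 3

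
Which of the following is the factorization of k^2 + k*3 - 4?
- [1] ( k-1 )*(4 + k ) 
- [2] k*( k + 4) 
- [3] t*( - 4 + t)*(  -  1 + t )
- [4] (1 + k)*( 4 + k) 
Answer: 1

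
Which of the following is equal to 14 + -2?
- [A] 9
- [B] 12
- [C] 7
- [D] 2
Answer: B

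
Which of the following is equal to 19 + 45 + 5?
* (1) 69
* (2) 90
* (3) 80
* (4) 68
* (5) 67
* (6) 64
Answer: 1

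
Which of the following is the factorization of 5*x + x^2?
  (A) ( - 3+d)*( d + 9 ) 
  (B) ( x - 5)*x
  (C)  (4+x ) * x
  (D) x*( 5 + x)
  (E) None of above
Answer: D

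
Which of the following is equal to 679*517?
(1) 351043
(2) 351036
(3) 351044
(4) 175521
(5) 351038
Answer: 1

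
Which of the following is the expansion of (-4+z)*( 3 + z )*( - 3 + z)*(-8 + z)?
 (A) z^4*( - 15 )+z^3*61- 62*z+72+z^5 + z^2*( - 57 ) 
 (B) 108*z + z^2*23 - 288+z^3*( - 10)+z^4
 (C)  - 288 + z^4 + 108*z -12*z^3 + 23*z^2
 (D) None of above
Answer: C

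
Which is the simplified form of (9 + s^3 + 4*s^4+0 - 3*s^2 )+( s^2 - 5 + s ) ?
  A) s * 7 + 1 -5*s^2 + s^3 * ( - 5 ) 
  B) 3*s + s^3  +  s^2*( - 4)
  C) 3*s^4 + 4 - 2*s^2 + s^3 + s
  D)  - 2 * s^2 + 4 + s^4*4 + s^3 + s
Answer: D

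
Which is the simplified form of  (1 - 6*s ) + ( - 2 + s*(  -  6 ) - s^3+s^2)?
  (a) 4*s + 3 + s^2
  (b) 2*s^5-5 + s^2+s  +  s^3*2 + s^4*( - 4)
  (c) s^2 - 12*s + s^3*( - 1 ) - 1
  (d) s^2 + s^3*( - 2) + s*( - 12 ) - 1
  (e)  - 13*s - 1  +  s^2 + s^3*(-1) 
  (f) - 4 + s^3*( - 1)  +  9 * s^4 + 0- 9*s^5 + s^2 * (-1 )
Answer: c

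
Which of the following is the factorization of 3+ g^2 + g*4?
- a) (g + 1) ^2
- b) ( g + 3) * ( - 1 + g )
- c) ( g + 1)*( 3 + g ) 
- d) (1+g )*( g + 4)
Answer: c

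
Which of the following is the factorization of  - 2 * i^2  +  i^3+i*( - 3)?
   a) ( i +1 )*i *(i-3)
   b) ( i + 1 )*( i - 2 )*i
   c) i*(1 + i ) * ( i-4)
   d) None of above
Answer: a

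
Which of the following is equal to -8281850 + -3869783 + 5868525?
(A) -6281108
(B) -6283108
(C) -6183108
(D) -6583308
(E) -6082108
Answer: B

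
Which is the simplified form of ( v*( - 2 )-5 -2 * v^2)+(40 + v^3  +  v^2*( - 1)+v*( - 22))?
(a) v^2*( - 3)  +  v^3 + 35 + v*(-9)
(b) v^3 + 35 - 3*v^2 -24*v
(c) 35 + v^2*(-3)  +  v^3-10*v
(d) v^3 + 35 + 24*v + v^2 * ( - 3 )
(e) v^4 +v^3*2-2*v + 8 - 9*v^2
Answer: b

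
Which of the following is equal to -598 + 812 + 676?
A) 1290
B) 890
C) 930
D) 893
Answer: B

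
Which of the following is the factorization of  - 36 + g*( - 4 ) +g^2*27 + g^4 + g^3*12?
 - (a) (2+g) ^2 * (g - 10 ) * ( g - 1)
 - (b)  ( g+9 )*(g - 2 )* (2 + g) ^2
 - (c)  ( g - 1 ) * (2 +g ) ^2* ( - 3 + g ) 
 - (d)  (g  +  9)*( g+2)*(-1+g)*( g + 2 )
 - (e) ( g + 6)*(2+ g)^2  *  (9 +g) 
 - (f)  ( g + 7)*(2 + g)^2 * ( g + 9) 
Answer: d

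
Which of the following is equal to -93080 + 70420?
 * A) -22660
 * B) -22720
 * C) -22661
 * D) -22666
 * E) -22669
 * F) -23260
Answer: A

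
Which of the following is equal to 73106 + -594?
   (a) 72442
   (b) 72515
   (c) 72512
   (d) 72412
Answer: c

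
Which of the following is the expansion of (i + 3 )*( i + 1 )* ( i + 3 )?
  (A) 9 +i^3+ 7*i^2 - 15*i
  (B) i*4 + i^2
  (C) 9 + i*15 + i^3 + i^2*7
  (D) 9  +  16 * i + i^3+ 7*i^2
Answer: C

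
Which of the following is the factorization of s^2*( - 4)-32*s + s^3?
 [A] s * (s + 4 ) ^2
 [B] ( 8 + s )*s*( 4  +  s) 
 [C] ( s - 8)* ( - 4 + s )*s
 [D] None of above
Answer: D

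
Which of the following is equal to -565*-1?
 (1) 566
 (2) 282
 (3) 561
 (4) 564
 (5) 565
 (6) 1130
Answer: 5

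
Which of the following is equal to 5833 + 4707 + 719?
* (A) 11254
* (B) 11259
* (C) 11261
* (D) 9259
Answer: B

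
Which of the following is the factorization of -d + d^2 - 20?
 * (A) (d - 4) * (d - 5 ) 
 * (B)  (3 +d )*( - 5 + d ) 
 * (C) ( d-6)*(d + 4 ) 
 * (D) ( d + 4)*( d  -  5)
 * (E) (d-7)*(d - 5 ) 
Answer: D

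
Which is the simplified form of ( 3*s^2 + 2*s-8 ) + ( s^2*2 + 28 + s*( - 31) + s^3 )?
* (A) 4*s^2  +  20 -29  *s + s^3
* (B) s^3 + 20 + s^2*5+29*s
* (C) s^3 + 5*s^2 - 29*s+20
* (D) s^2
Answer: C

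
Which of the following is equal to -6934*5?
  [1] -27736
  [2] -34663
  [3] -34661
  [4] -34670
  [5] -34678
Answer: 4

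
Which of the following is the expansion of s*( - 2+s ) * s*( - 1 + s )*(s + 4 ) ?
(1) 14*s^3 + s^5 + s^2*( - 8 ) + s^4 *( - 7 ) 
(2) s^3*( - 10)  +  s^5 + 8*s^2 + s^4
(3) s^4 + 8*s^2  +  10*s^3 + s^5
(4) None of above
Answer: 2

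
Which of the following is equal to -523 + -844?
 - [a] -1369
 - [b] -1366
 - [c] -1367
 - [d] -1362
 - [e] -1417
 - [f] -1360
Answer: c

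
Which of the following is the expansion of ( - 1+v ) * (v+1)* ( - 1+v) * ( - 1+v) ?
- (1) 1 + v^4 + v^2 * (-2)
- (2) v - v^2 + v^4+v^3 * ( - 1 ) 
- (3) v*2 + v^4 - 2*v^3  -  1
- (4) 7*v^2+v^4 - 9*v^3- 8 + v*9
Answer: 3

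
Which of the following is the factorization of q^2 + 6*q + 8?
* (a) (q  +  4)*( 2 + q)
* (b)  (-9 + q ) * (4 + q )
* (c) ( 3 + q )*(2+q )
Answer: a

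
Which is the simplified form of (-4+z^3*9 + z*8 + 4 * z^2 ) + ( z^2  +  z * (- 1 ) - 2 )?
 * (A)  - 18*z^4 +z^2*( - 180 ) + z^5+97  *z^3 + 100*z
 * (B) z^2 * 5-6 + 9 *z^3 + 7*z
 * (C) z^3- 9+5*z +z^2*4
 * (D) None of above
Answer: B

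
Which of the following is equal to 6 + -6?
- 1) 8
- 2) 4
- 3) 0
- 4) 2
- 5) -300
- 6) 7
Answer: 3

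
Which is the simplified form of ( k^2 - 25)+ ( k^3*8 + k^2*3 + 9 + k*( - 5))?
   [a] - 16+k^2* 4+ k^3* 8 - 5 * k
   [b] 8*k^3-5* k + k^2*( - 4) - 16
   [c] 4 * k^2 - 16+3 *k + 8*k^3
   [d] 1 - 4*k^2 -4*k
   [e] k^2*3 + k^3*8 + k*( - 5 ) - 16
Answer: a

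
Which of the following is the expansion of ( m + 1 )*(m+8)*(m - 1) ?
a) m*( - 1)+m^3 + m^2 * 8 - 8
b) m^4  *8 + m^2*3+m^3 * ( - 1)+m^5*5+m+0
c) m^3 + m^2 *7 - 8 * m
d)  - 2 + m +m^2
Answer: a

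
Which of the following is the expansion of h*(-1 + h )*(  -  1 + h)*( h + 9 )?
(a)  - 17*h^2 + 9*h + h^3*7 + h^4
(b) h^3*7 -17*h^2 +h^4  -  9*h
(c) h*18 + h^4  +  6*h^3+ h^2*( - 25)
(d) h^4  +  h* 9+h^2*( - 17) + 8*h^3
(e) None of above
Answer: a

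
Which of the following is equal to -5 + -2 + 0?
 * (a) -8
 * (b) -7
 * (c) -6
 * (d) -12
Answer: b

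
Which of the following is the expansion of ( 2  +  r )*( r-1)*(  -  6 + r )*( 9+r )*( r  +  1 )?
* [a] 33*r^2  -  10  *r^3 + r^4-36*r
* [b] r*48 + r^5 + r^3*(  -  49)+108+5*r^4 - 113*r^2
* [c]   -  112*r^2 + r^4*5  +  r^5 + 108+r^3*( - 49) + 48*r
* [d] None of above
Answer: b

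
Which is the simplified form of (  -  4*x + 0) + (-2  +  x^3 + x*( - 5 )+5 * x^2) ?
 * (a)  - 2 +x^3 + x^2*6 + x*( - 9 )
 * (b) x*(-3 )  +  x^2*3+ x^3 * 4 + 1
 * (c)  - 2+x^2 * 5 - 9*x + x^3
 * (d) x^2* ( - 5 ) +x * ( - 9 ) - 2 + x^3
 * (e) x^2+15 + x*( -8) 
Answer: c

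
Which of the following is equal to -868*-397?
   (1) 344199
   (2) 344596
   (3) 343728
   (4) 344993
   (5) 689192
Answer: 2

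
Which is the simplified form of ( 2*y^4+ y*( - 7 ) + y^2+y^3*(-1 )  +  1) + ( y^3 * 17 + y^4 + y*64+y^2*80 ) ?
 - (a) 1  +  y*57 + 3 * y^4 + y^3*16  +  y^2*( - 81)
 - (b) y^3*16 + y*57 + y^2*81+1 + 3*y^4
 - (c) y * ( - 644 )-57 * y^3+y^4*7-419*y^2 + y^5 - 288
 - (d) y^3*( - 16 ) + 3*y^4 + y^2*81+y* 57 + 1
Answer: b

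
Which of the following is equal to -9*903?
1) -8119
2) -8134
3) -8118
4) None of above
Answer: 4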